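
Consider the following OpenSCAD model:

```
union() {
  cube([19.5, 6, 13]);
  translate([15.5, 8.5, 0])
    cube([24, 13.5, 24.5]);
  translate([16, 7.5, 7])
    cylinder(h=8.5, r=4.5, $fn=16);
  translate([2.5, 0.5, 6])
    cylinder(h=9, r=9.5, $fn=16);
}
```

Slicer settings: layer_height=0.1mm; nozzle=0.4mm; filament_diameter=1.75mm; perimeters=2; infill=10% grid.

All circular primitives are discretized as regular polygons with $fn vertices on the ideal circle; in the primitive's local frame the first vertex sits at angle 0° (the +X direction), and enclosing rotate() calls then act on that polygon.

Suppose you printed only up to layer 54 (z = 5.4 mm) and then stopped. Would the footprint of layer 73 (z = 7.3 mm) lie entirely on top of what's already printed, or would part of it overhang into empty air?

part overhangs

Compare the two slices. At z = 5.4: the cube is present — its section is the full 19.5×6 rectangle (area 117.00 mm²); the 24×13.5 cube at (15.5, 8.5) contributes its full rectangle (area 324.00 mm²); the cylinder at (16, 7.5) does not reach this height (z outside [7, 15.5]); the cylinder at (2.5, 0.5) is not intersected at this z (z outside [6, 15]); Combining (union): the 2 present regions are separate (no shared area or edge), so areas and boundary lengths simply add and each stays a separate island — area = 441.00 mm². At z = 7.3: the cube (footprint 19.5×6) is included at this height (area 117.00 mm²); the cube at (15.5, 8.5) is present — its section is the full 24×13.5 rectangle (area 324.00 mm²); the r=4.5 cylinder at (16, 7.5) contributes a regular 16-gon of circumradius 4.5 (area = (16/2)·4.500²·sin(360°/16) = 61.99 mm²); the r=9.5 cylinder at (2.5, 0.5) contributes a regular 16-gon of circumradius 9.5 (area = (16/2)·9.500²·sin(360°/16) = 276.30 mm²); Combining (union): the regions partially overlap — summed areas 779.29 mm² minus the doubly-counted overlap 98.44 mm² gives 680.85 mm² — area = 680.85 mm². Checking containment: at z = 7.3 the cross-section extends beyond the z = 5.4 cross-section by about 239.85 mm².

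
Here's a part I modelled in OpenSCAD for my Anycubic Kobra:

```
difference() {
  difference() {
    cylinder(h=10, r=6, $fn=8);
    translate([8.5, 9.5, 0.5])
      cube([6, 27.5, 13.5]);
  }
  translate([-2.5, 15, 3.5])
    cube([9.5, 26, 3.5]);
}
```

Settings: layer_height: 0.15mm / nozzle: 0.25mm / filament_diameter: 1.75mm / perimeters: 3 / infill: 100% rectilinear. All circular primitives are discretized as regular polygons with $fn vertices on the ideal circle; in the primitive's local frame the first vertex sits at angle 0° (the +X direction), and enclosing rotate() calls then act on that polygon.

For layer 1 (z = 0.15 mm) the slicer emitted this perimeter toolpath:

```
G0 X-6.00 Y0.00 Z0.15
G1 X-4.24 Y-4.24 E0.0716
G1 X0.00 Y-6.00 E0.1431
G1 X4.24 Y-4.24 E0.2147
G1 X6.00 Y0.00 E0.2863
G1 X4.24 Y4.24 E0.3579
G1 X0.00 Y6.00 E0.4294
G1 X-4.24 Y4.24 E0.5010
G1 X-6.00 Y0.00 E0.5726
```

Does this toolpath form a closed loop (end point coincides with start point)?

yes

Start point (G0): (-6.00, 0.00). End point (last G1): the path returns to the start — closed.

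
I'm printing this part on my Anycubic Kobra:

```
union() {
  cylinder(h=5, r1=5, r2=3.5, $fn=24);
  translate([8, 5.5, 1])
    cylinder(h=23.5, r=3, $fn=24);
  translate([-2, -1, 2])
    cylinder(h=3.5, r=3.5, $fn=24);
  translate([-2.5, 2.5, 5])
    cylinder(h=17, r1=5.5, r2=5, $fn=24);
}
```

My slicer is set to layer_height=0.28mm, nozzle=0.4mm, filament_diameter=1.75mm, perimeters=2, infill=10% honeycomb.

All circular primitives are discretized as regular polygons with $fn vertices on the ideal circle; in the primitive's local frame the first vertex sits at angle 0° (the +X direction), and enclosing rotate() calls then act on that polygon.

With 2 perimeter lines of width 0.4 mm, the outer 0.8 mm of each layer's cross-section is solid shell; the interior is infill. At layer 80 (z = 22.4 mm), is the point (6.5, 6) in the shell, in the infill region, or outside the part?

At z = 22.4 mm: the cone does not reach this height (z outside [0, 5]); the cylinder at (8, 5.5): section is a regular 24-gon, circumradius r=3; the cylinder at (-2, -1) is not intersected at this z (z outside [2, 5.5]); the cone at (-2.5, 2.5) is absent (z outside [5, 22]); Taking the union: only the r=3 cylinder at (8, 5.5) is present, so the union is just that shape — 1 connected region. Overall, the cross-section is a single solid region. The nearest boundary edge runs (5.40, 7.00)→(5.10, 6.28); distance from the point to it = 1.40 mm. The point is inside the cross-section and 1.40 mm from the nearest boundary — more than the 0.8 mm shell width (2 × 0.4), so it's in the infill interior.

infill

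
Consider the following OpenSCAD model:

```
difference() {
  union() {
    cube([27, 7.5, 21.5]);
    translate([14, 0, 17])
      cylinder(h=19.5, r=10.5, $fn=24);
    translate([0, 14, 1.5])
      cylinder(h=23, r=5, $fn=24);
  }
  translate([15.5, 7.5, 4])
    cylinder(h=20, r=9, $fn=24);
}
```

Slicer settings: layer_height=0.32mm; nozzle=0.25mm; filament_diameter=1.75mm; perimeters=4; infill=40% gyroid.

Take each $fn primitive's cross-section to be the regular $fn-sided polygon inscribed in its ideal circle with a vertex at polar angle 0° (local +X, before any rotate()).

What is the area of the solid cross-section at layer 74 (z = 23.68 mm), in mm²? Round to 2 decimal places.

At z = 23.68 mm: the cube does not reach this height (z outside [0, 21.5]); the r=10.5 cylinder at (14, 0) contributes a regular 24-gon of circumradius 10.5 (area = (24/2)·10.500²·sin(360°/24) = 342.42 mm²); the r=5 cylinder at (0, 14) contributes a regular 24-gon of circumradius 5 (area = (24/2)·5.000²·sin(360°/24) = 77.65 mm²); Merging all regions: the 2 present regions are separate (no shared area or edge), so areas and boundary lengths simply add and each stays a separate island — area = 420.06 mm²; the r=9 cylinder at (15.5, 7.5) gives a regular 24-gon of circumradius 9 (constant along its height) (area = (24/2)·9.000²·sin(360°/24) = 251.57 mm²); Taking the first minus the rest: starting from that combined region (420.06 mm²), the r=9 cylinder at (15.5, 7.5) partially overlaps it — only the 149.59 mm² overlap (of its 251.57 mm²) is removed, clipping the outline — area = 270.47 mm². Overall, the cross-section has 2 separate islands. Net area = 270.47 mm².

270.47 mm²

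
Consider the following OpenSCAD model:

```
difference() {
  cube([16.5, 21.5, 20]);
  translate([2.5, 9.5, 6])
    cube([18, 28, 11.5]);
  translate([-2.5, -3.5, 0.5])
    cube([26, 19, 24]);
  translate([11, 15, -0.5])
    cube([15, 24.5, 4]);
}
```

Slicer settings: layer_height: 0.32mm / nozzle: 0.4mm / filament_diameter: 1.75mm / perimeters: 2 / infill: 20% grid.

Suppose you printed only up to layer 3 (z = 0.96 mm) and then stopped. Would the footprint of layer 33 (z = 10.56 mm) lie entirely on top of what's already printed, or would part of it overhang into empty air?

entirely on top

Compare the two slices. At z = 0.96: the cube (footprint 16.5×21.5) is included at this height (area 354.75 mm²); the cube at (2.5, 9.5) is not intersected at this z (z outside [6, 17.5]); the cube at (-2.5, -3.5) (footprint 26×19) is included at this height (area 494.00 mm²); the cube at (11, 15) (footprint 15×24.5) is included at this height (area 367.50 mm²); After the difference (first − rest): starting from the 16.5×21.5 cube (354.75 mm²), the 26×19 cube at (-2.5, -3.5) partially overlaps it — only the 255.75 mm² overlap (of its 494.00 mm²) is removed, clipping the outline; the 15×24.5 cube at (11, 15) partially overlaps it — only the 33.00 mm² overlap (of its 367.50 mm²) is removed, clipping the outline — area = 66.00 mm². At z = 10.56: the cube is present — its section is the full 16.5×21.5 rectangle (area 354.75 mm²); the cube at (2.5, 9.5) is present — its section is the full 18×28 rectangle (area 504.00 mm²); the cube at (-2.5, -3.5) (footprint 26×19) is included at this height (area 494.00 mm²); the cube at (11, 15) does not reach this height (z outside [-0.5, 3.5]); Taking the first minus the rest: starting from the 16.5×21.5 cube (354.75 mm²), the 18×28 cube at (2.5, 9.5) partially overlaps it — only the 168.00 mm² overlap (of its 504.00 mm²) is removed, clipping the outline; the 26×19 cube at (-2.5, -3.5) partially overlaps it — only the 171.75 mm² overlap (of its 494.00 mm²) is removed, clipping the outline — area = 15.00 mm². Checking containment: the cross-section at z = 10.56 is a subset of the cross-section at z = 0.96.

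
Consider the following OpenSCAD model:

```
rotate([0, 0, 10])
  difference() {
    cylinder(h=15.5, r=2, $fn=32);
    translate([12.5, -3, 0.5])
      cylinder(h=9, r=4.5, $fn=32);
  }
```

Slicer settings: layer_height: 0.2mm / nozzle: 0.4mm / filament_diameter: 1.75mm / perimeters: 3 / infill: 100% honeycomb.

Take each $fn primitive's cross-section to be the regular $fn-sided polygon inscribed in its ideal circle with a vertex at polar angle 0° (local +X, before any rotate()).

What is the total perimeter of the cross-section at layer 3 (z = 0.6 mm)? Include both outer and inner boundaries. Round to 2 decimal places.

At z = 0.6 mm: the r=2 cylinder contributes a regular 32-gon of circumradius 2 (perimeter = 2·32·2.000·sin(180°/32) = 12.55 mm); the cylinder at (12.5, -3): section is a regular 32-gon, circumradius r=4.5 (perimeter = 2·32·4.500·sin(180°/32) = 28.23 mm); After the difference (first − rest): starting from the r=2 cylinder, the r=4.5 cylinder at (12.5, -3) misses the remaining region (no effect) — boundary = 12.55 mm; (whole slice rotated 10° about Z — lengths, areas and connectivity unchanged). Overall, the cross-section is a single solid region. Total boundary length (outer) = 12.55 mm.

12.55 mm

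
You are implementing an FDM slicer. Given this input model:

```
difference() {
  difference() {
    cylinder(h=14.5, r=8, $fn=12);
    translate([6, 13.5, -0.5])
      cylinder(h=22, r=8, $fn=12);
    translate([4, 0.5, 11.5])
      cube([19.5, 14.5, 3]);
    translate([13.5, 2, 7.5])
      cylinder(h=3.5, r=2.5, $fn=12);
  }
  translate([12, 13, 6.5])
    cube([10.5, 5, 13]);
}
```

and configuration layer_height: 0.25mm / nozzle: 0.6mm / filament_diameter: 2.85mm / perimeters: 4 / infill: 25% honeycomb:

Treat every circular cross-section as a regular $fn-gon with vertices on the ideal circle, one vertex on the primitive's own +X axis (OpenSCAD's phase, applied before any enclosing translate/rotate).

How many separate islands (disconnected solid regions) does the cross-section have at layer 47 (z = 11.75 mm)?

1

At z = 11.75 mm: the r=8 cylinder contributes a regular 12-gon of circumradius 8; the r=8 cylinder at (6, 13.5) contributes a regular 12-gon of circumradius 8; the cube at (4, 0.5) (footprint 19.5×14.5) is included at this height; the cylinder at (13.5, 2) is not intersected at this z (z outside [7.5, 11]); After the difference (first − rest): starting from the r=8 cylinder, the r=8 cylinder at (6, 13.5) partially overlaps it — only the 2.87 mm² overlap (of its 192.00 mm²) is removed, clipping the outline; the 19.5×14.5 cube at (4, 0.5) partially overlaps it — only the 15.63 mm² overlap (of its 282.75 mm²) is removed, clipping the outline — 1 connected region; the cube at (12, 13) (footprint 10.5×5) is included at this height; Subtracting the remaining from the first: starting from that combined region, the 10.5×5 cube at (12, 13) misses the remaining region (no effect) — 1 connected region. Overall, the cross-section is a single solid region. Island count = 1.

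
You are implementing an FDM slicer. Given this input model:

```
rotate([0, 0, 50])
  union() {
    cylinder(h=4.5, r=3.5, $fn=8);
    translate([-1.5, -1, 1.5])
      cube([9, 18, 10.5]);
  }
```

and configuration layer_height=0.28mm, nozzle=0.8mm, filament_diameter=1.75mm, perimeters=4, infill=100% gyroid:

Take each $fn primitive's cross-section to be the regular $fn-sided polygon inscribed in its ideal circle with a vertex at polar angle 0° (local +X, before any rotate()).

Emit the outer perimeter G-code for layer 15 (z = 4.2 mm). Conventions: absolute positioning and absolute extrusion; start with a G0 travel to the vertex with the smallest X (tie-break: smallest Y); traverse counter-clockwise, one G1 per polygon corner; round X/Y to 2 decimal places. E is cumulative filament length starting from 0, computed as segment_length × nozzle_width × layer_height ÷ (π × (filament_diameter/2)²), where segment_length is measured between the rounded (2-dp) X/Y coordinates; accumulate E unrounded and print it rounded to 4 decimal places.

At z = 4.2 mm: the r=3.5 cylinder gives a regular 8-gon of circumradius 3.5 (constant along its height); the 9×18 cube at (-1.5, -1) contributes its full rectangle; Merging all regions: the regions partially overlap (shared area 18.24 mm²), so overlapping operands fuse into one piece — 1 connected region; (rotated 50° about Z; rotation is an isometry so areas/perimeters/island counts are preserved). The outline is a single polygon with 10 vertices. Extrusion per mm of travel: 0.8 × 0.28 / (π × 0.875²) = 0.093128. Accumulating E over each segment gives final E = 5.4864.

G0 X-13.99 Y9.78 Z4.20
G1 X-3.17 Y0.70 E1.3154
G1 X-3.49 Y-0.31 E1.4141
G1 X-2.25 Y-2.68 E1.6632
G1 X0.31 Y-3.49 E1.9133
G1 X2.68 Y-2.25 E2.1624
G1 X3.49 Y0.31 E2.4124
G1 X2.75 Y1.72 E2.5607
G1 X5.59 Y5.10 E2.9719
G1 X-8.20 Y16.67 E4.6483
G1 X-13.99 Y9.78 E5.4864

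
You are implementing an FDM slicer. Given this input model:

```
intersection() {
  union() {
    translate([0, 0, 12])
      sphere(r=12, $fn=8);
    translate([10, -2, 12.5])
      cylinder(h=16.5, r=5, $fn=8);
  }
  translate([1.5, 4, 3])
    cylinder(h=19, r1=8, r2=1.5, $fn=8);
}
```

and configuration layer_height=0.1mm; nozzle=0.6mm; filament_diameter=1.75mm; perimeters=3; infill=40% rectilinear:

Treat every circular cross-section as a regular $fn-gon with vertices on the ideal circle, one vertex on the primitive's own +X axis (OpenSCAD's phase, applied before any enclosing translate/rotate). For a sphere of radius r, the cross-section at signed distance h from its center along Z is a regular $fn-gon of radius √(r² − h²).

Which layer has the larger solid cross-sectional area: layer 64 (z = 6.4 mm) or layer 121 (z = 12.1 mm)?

layer 64 (z = 6.4 mm)

Layer 64 (z = 6.4): the r=12 sphere slices to a regular 8-gon of circumradius 10.613 (√(r²−h²) with h=5.6 from center) (area = (8/2)·10.613²·sin(360°/8) = 318.59 mm²); the cylinder at (10, -2) does not reach this height (z outside [12.5, 29]); Taking the union: only the r=12 sphere is present, so the union is just that shape — area = 318.59 mm²; the cone at (1.5, 4): at t=0.179 of its height the radius interpolates to r₁+(r₂−r₁)t = 6.837, giving a regular 8-gon of that circumradius (area = (8/2)·6.837²·sin(360°/8) = 132.21 mm²); After intersecting: the cone at (1.5, 4) partially overlaps the result so far; clipping to the common part keeps 127.51 mm² — area = 127.51 mm². So its area = 127.51 mm². Layer 121 (z = 12.1): the r=12 sphere contributes a regular 8-gon of circumradius √(12²−0.1²) = 12.000 (area = (8/2)·12.000²·sin(360°/8) = 407.27 mm²); the cylinder at (10, -2) is absent (z outside [12.5, 29]); Combining (union): only the r=12 sphere is present, so the union is just that shape — area = 407.27 mm²; the cone at (1.5, 4) (r1=8→r2=1.5) has section circumradius 4.887 here — a regular 8-gon (area = (8/2)·4.887²·sin(360°/8) = 67.55 mm²); After intersecting: the cone at (1.5, 4) lies inside the result so far, so the common part is the cone at (1.5, 4) itself — area = 67.55 mm². So its area = 67.55 mm². Layer 64 is larger (127.51 vs 67.55 mm²).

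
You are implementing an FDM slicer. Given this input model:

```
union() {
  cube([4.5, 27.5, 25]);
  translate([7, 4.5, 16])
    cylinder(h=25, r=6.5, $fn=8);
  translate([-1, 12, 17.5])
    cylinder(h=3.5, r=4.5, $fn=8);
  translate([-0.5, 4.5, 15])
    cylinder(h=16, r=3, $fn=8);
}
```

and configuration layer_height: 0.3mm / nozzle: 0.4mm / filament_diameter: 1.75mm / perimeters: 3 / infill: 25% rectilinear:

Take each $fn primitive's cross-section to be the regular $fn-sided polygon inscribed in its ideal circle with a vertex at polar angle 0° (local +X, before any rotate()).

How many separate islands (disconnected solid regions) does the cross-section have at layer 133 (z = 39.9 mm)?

1

At z = 39.9 mm: the cube does not reach this height (z outside [0, 25]); the cylinder at (7, 4.5): section is a regular 8-gon, circumradius r=6.5; the cylinder at (-1, 12) is not intersected at this z (z outside [17.5, 21]); the cylinder at (-0.5, 4.5) is not intersected at this z (z outside [15, 31]); Combining (union): only the r=6.5 cylinder at (7, 4.5) is present, so the union is just that shape — 1 connected region. Overall, the cross-section is a single solid region. Island count = 1.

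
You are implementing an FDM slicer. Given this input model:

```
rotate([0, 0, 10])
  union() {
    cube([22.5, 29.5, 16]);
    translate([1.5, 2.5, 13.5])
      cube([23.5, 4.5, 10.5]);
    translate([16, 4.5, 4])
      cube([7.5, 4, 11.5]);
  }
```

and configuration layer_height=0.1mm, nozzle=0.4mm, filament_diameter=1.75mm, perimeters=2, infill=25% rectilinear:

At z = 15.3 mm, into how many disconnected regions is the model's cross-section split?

1

At z = 15.3 mm: the 22.5×29.5 cube contributes its full rectangle; the 23.5×4.5 cube at (1.5, 2.5) contributes its full rectangle; the 7.5×4 cube at (16, 4.5) contributes its full rectangle; Taking the union: the regions partially overlap (shared area 123.00 mm²), so overlapping operands fuse into one piece — 1 connected region; (whole slice rotated 10° about Z — lengths, areas and connectivity unchanged). The result has 1 disconnected region.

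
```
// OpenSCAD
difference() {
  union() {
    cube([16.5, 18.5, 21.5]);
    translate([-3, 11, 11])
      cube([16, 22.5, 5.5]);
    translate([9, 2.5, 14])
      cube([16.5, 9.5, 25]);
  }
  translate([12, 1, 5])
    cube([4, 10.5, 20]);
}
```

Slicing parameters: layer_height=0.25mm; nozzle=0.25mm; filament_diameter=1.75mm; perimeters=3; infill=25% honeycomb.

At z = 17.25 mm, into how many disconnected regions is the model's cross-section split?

At z = 17.25 mm: the cube (footprint 16.5×18.5) is included at this height; the cube at (-3, 11) is absent (z outside [11, 16.5]); the cube at (9, 2.5) is present — its section is the full 16.5×9.5 rectangle; Merging all regions: the regions partially overlap (shared area 71.25 mm²), so overlapping operands fuse into one piece — 1 connected region; the cube at (12, 1) (footprint 4×10.5) is included at this height; After the difference (first − rest): starting from the result so far, the 4×10.5 cube at (12, 1) lies wholly inside it (removes its full 42.00 mm² and its 29.00 mm outline becomes a hole wall) — 1 connected region with 1 hole. The result has 1 disconnected region.

1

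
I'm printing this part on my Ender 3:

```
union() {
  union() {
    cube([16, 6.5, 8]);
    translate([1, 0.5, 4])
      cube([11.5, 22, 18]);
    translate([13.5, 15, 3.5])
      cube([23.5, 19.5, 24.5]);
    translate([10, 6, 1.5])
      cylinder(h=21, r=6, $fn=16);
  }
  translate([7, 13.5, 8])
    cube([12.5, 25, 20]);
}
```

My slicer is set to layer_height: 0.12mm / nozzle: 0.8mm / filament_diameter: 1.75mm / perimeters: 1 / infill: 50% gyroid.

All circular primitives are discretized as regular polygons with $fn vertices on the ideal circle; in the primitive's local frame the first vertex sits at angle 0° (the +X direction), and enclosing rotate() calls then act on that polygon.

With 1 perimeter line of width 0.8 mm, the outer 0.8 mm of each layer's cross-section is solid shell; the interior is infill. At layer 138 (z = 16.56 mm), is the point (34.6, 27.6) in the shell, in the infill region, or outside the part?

infill

At z = 16.56 mm: the cube is not intersected at this z (z outside [0, 8]); the cube at (1, 0.5) (footprint 11.5×22) is included at this height; the 23.5×19.5 cube at (13.5, 15) contributes its full rectangle; the r=6 cylinder at (10, 6) gives a regular 16-gon of circumradius 6 (constant along its height); Combining (union): the regions partially overlap (shared area 82.59 mm²), so overlapping operands fuse into one piece — 2 connected regions; the 12.5×25 cube at (7, 13.5) contributes its full rectangle; Merging all regions: the regions partially overlap (shared area 166.50 mm²), so overlapping operands fuse into one piece — 1 connected region. Overall, the cross-section is a single solid region. The nearest boundary edge runs (37.00, 34.50)→(37.00, 15.00); distance from the point to it = 2.40 mm. The point is inside the cross-section and 2.40 mm from the nearest boundary — more than the 0.8 mm shell width (1 × 0.8), so it's in the infill interior.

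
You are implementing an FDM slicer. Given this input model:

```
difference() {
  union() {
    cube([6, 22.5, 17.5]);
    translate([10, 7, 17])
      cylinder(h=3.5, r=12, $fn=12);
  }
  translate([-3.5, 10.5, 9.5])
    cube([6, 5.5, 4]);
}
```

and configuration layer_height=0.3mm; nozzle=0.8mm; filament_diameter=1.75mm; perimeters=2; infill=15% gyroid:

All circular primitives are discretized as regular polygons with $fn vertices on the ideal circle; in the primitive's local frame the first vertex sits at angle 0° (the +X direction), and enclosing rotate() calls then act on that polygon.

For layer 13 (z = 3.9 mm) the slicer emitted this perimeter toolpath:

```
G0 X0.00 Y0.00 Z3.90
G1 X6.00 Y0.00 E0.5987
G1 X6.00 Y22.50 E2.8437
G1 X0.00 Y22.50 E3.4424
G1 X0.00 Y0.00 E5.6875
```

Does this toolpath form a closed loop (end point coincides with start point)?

Start point (G0): (0.00, 0.00). End point (last G1): the path returns to the start — closed.

yes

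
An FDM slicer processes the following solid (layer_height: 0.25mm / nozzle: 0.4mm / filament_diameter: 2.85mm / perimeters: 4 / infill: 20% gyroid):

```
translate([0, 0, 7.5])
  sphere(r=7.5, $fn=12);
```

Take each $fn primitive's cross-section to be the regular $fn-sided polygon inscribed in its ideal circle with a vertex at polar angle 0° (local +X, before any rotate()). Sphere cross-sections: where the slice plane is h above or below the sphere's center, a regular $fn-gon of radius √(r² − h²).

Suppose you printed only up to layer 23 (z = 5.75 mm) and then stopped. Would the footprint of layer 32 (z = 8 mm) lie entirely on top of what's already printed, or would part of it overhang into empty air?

part overhangs

Compare the two slices. At z = 5.75: the r=7.5 sphere slices to a regular 12-gon of circumradius 7.293 (√(r²−h²) with h=1.75 from center) (area = (12/2)·7.293²·sin(360°/12) = 159.56 mm²). At z = 8: the sphere: section is a regular 12-gon, circumradius = √(r²−h²) = √(7.5²−0.5²) = 7.483 (area = (12/2)·7.483²·sin(360°/12) = 168.00 mm²). Checking containment: at z = 8 the cross-section extends beyond the z = 5.75 cross-section by about 8.44 mm².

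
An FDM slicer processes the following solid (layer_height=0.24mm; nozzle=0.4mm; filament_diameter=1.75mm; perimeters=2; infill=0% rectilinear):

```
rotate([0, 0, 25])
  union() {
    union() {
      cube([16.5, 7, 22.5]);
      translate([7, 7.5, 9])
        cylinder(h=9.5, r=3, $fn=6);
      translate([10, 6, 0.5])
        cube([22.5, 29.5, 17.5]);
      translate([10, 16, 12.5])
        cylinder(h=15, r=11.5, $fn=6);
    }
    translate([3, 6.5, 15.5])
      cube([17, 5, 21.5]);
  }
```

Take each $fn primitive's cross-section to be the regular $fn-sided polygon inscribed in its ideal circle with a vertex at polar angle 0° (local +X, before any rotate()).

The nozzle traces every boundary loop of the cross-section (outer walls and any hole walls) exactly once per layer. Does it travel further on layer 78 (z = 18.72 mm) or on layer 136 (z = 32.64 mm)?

Layer 78 (z = 18.72): the cube (footprint 16.5×7) is included at this height (perimeter 47.00 mm); the cylinder at (7, 7.5) is not intersected at this z (z outside [9, 18.5]); the cube at (10, 6) is not intersected at this z (z outside [0.5, 18]); the cylinder at (10, 16): section is a regular 6-gon, circumradius r=11.5 (perimeter = 2·6·11.500·sin(180°/6) = 69.00 mm); Taking the union: the regions partially overlap (shared area 11.56 mm²), so the edge portions inside another operand are dropped and the merged outline is re-measured after clipping — boundary = 89.68 mm; the 17×5 cube at (3, 6.5) contributes its full rectangle (perimeter 44.00 mm); Merging all regions: the regions partially overlap (shared area 72.04 mm²), so the edge portions inside another operand are dropped and the merged outline is re-measured after clipping — boundary = 92.50 mm; (rotated 25° about Z; rotation is an isometry so areas/perimeters/island counts are preserved). So its perimeter = 92.50 mm. Layer 136 (z = 32.64): the cube is not intersected at this z (z outside [0, 22.5]); the cylinder at (7, 7.5) is absent (z outside [9, 18.5]); the cube at (10, 6) does not reach this height (z outside [0.5, 18]); the cylinder at (10, 16) does not reach this height (z outside [12.5, 27.5]); Combining (union): nothing is present at this height; the cube at (3, 6.5) is present — its section is the full 17×5 rectangle (perimeter 44.00 mm); Combining (union): only the 17×5 cube at (3, 6.5) is present, so the union is just that shape — boundary = 44.00 mm; (whole slice rotated 25° about Z — lengths, areas and connectivity unchanged). So its perimeter = 44.00 mm. Layer 78 is larger (92.50 vs 44.00 mm).

layer 78 (z = 18.72 mm)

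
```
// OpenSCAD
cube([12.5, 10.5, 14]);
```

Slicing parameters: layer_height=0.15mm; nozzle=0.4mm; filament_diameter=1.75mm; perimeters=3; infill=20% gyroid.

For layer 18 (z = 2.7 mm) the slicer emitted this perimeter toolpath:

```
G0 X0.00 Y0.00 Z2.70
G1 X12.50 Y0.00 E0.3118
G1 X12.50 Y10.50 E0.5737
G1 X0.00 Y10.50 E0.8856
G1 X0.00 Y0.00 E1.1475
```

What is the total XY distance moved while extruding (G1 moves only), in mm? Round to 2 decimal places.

46.00 mm

Sum the Euclidean lengths of each G1 segment: total = 46.00 mm.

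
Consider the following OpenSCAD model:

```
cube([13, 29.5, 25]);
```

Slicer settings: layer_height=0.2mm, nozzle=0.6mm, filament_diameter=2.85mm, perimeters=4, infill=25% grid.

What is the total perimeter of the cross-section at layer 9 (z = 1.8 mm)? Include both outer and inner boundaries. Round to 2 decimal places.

At z = 1.8 mm: the cube is present — its section is the full 13×29.5 rectangle (perimeter 85.00 mm). Overall, the cross-section is a single solid region. Total boundary length (outer) = 85.00 mm.

85.00 mm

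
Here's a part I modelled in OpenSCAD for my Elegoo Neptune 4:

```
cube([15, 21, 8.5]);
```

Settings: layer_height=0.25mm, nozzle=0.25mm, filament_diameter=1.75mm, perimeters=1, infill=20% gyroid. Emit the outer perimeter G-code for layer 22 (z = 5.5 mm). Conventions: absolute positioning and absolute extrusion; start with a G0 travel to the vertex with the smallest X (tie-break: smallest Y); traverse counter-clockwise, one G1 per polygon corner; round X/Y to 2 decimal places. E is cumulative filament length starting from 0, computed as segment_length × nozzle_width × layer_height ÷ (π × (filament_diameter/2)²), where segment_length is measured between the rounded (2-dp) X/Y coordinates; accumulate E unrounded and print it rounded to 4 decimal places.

At z = 5.5 mm: the cube (footprint 15×21) is included at this height. The outline is a single polygon with 4 vertices. Extrusion per mm of travel: 0.25 × 0.25 / (π × 0.875²) = 0.025984. Accumulating E over each segment gives final E = 1.8709.

G0 X0.00 Y0.00 Z5.50
G1 X15.00 Y0.00 E0.3898
G1 X15.00 Y21.00 E0.9354
G1 X0.00 Y21.00 E1.3252
G1 X0.00 Y0.00 E1.8709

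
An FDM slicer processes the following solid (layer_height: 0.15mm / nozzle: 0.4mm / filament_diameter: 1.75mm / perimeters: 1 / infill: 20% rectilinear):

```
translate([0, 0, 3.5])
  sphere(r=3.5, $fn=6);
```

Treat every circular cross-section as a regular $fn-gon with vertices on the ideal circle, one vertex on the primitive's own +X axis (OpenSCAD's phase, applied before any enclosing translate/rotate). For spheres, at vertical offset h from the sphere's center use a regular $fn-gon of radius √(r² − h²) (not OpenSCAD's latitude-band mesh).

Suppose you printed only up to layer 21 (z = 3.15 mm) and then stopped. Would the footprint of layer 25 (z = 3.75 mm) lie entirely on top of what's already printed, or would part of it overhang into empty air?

Compare the two slices. At z = 3.15: the r=3.5 sphere contributes a regular 6-gon of circumradius √(3.5²−0.35²) = 3.482 (area = (6/2)·3.482²·sin(360°/6) = 31.51 mm²). At z = 3.75: the sphere: section is a regular 6-gon, circumradius = √(r²−h²) = √(3.5²−0.25²) = 3.491 (area = (6/2)·3.491²·sin(360°/6) = 31.66 mm²). Checking containment: the cross-section at z = 3.75 is a subset of the cross-section at z = 3.15.

entirely on top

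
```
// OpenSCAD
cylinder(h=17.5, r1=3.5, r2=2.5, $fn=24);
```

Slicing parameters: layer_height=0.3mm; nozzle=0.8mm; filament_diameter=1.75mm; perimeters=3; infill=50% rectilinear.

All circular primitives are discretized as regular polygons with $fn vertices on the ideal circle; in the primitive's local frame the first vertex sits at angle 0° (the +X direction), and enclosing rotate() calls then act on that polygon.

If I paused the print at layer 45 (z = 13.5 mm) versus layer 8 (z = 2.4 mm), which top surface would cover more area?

layer 8 (z = 2.4 mm)

Layer 45 (z = 13.5): the cone (r1=3.5→r2=2.5) has section circumradius 2.729 here — a regular 24-gon (area = (24/2)·2.729²·sin(360°/24) = 23.12 mm²). So its area = 23.12 mm². Layer 8 (z = 2.4): the cone contributes a regular 24-gon of circumradius 3.363 (interpolated between r1=3.5 and r2=2.5 at t=0.137) (area = (24/2)·3.363²·sin(360°/24) = 35.12 mm²). So its area = 35.12 mm². Layer 8 is larger (35.12 vs 23.12 mm²).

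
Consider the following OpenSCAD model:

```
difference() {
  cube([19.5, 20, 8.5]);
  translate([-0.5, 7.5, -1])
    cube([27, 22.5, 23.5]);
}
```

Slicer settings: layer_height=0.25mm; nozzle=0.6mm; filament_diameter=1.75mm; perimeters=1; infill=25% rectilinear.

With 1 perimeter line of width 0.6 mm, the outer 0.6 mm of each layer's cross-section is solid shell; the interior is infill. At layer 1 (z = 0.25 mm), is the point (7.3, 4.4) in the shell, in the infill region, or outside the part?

At z = 0.25 mm: the cube (footprint 19.5×20) is included at this height; the cube at (-0.5, 7.5) is present — its section is the full 27×22.5 rectangle; After the difference (first − rest): starting from the 19.5×20 cube, the 27×22.5 cube at (-0.5, 7.5) partially overlaps it — only the 243.75 mm² overlap (of its 607.50 mm²) is removed, clipping the outline — 1 connected region. Overall, the cross-section is a single solid region. The nearest boundary edge runs (0.00, 7.50)→(19.50, 7.50); distance from the point to it = 3.10 mm. The point is inside the cross-section and 3.10 mm from the nearest boundary — more than the 0.6 mm shell width (1 × 0.6), so it's in the infill interior.

infill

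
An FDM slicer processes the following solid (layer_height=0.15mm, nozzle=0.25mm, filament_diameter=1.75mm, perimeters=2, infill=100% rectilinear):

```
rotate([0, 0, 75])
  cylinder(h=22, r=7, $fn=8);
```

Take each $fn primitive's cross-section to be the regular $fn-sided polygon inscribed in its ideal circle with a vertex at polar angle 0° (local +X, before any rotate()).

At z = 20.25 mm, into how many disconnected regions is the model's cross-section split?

1

At z = 20.25 mm: the cylinder: section is a regular 8-gon, circumradius r=7; (rotated 75° about Z; rotation is an isometry so areas/perimeters/island counts are preserved). The result has 1 disconnected region.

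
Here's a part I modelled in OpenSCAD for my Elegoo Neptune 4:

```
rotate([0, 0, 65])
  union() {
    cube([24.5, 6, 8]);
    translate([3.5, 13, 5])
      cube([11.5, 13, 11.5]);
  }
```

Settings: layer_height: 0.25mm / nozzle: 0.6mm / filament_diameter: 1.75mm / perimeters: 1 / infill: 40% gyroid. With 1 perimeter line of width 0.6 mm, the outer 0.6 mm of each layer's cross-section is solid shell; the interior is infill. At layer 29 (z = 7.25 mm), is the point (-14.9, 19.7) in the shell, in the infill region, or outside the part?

infill

At z = 7.25 mm: the 24.5×6 cube contributes its full rectangle; the cube at (3.5, 13) is present — its section is the full 11.5×13 rectangle; Merging all regions: the 2 present regions are separate (no shared area or edge), so areas and boundary lengths simply add and each stays a separate island — 2 connected regions; (rotated 65° about Z; rotation is an isometry so areas/perimeters/island counts are preserved). Overall, the cross-section has 2 separate islands. Undo the 65° rotation: the query point maps to (11.557, 21.830) in the un-rotated model frame. The nearest boundary edge runs (15.00, 26.00)→(15.00, 13.00); distance from the point to it = 3.44 mm. (Shell/infill is judged within the island containing the point — the largest one.) The point is inside the cross-section and 3.44 mm from the nearest boundary — more than the 0.6 mm shell width (1 × 0.6), so it's in the infill interior.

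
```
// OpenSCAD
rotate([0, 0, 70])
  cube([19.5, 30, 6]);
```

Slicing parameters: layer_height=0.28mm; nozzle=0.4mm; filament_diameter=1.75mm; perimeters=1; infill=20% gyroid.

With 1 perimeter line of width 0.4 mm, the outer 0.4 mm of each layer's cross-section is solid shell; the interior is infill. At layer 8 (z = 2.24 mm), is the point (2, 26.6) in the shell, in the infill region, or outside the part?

At z = 2.24 mm: the cube (footprint 19.5×30) is included at this height; (rotated 70° about Z; rotation is an isometry so areas/perimeters/island counts are preserved). Overall, the cross-section is a single solid region. Undo the 70° rotation: the query point maps to (25.680, 7.218) in the un-rotated model frame. The nearest boundary edge runs (19.50, 0.00)→(19.50, 30.00); distance from the point to it = 6.18 mm. The point is not inside any of the regions above, so it lies outside the cross-section (6.18 mm from the nearest boundary).

outside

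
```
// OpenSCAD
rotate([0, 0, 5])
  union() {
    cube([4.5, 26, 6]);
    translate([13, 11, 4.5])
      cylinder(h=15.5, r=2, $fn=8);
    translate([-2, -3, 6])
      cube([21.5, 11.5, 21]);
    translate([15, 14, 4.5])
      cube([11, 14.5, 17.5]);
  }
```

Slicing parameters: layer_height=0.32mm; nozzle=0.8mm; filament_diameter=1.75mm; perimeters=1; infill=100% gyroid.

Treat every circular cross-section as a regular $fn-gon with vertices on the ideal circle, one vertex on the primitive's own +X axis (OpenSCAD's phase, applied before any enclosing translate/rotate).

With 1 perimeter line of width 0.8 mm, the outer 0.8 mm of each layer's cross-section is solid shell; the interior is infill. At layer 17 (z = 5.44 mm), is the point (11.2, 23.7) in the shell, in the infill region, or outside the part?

outside

At z = 5.44 mm: the 4.5×26 cube contributes its full rectangle; the r=2 cylinder at (13, 11) contributes a regular 8-gon of circumradius 2; the cube at (-2, -3) is absent (z outside [6, 27]); the cube at (15, 14) (footprint 11×14.5) is included at this height; Combining (union): the 3 present regions are separate (no shared area or edge), so areas and boundary lengths simply add and each stays a separate island — 3 connected regions; (whole slice rotated 5° about Z — lengths, areas and connectivity unchanged). Overall, the cross-section has 3 separate islands. Undo the 5° rotation: the query point maps to (13.223, 22.634) in the un-rotated model frame. The nearest boundary edge runs (15.00, 14.00)→(15.00, 28.50); distance from the point to it = 1.78 mm. The point is not inside any of the regions above, so it lies outside the cross-section (1.78 mm from the nearest boundary).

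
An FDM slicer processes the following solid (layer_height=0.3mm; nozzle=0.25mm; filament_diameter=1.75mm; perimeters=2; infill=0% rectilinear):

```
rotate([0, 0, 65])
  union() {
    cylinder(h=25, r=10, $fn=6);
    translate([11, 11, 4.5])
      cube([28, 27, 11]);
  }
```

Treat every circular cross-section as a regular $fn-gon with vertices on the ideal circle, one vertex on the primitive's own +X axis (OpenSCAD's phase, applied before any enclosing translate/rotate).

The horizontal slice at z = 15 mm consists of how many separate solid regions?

2

At z = 15 mm: the r=10 cylinder contributes a regular 6-gon of circumradius 10; the 28×27 cube at (11, 11) contributes its full rectangle; Taking the union: the 2 present regions are separate (no shared area or edge), so areas and boundary lengths simply add and each stays a separate island — 2 connected regions; (whole slice rotated 65° about Z — lengths, areas and connectivity unchanged). The result has 2 disconnected regions.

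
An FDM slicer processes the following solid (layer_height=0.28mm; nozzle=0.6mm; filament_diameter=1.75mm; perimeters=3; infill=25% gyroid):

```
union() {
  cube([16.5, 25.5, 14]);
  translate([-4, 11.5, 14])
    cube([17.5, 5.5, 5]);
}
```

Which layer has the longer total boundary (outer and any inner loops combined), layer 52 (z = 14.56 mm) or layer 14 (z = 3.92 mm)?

layer 14 (z = 3.92 mm)

Layer 52 (z = 14.56): the cube is not intersected at this z (z outside [0, 14]); the cube at (-4, 11.5) is present — its section is the full 17.5×5.5 rectangle (perimeter 46.00 mm); Taking the union: only the 17.5×5.5 cube at (-4, 11.5) is present, so the union is just that shape — boundary = 46.00 mm. So its perimeter = 46.00 mm. Layer 14 (z = 3.92): the cube (footprint 16.5×25.5) is included at this height (perimeter 84.00 mm); the cube at (-4, 11.5) is absent (z outside [14, 19]); Combining (union): only the 16.5×25.5 cube is present, so the union is just that shape — boundary = 84.00 mm. So its perimeter = 84.00 mm. Layer 14 is larger (84.00 vs 46.00 mm).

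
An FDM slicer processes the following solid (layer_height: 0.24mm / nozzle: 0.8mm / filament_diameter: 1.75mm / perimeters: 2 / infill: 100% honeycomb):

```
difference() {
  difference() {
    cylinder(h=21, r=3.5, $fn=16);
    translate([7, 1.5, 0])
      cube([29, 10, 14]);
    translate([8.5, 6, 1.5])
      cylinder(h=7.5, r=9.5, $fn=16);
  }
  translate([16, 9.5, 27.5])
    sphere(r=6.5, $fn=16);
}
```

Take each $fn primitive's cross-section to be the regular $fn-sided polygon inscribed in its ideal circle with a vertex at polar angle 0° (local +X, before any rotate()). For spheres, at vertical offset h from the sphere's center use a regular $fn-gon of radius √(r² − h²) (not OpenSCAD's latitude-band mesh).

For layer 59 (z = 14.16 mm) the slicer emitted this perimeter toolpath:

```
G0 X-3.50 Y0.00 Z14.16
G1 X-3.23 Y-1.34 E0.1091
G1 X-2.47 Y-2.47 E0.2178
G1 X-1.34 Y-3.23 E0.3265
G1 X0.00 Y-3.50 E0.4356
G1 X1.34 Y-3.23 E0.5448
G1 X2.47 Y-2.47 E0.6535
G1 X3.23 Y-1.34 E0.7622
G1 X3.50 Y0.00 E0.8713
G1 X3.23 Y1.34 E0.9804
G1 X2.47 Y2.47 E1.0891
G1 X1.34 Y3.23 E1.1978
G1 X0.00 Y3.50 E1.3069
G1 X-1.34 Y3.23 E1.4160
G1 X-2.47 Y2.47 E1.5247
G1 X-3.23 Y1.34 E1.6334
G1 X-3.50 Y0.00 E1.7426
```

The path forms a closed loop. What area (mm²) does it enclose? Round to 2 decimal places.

Apply the shoelace formula to the sequence of (X, Y) vertices; enclosed area = 37.43 mm².

37.43 mm²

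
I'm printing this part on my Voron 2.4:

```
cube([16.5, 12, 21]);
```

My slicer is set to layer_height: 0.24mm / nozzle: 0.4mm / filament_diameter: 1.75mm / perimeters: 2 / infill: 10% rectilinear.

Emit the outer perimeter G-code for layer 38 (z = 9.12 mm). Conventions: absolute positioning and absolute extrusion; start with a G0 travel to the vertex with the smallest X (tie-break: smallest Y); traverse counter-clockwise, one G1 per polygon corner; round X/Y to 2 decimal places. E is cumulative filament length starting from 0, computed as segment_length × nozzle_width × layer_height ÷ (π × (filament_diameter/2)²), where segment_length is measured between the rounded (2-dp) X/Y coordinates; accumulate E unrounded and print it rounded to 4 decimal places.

G0 X0.00 Y0.00 Z9.12
G1 X16.50 Y0.00 E0.6586
G1 X16.50 Y12.00 E1.1375
G1 X0.00 Y12.00 E1.7960
G1 X0.00 Y0.00 E2.2750

At z = 9.12 mm: the 16.5×12 cube contributes its full rectangle. The outline is a single polygon with 4 vertices. Extrusion per mm of travel: 0.4 × 0.24 / (π × 0.875²) = 0.039912. Accumulating E over each segment gives final E = 2.2750.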